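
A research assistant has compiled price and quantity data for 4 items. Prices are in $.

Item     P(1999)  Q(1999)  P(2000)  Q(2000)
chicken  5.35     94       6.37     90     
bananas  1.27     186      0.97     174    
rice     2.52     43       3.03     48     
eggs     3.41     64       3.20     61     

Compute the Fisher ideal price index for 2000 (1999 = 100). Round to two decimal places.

104.76

Laspeyres component (base-period weights):
ΣP(2000)Q(1999) = 6.37×94 + 0.97×186 + 3.03×43 + 3.20×64 = 598.78 + 180.42 + 130.29 + 204.8 = 1114.29
ΣP(1999)Q(1999) = 5.35×94 + 1.27×186 + 2.52×43 + 3.41×64 = 502.9 + 236.22 + 108.36 + 218.24 = 1065.72
L = 1114.29 / 1065.72 × 100 = 104.5575
Paasche component (current-period weights):
ΣP(2000)Q(2000) = 6.37×90 + 0.97×174 + 3.03×48 + 3.20×61 = 573.3 + 168.78 + 145.44 + 195.2 = 1082.72
ΣP(1999)Q(2000) = 5.35×90 + 1.27×174 + 2.52×48 + 3.41×61 = 481.5 + 220.98 + 120.96 + 208.01 = 1031.45
P = 1082.72 / 1031.45 × 100 = 104.9707
Fisher = √(L × P) = √(104.5575 × 104.9707) = 104.7639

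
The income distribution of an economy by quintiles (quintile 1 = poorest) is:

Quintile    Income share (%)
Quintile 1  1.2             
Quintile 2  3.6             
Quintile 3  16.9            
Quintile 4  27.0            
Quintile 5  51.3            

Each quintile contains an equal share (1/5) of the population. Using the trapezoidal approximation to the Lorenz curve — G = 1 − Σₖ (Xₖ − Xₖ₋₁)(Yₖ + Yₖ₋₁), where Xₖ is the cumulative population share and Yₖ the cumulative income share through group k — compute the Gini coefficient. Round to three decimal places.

0.494

Cumulative income shares Yₖ: 0.0120, 0.0480, 0.2170, 0.4870, 1.0000
Σ (Xₖ−Xₖ₋₁)(Yₖ+Yₖ₋₁) = (1/5)(0.0120+0.0000) + (1/5)(0.0480+0.0120) + (1/5)(0.2170+0.0480) + (1/5)(0.4870+0.2170) + (1/5)(1.0000+0.4870)
  = 0.0024 + 0.0120 + 0.0530 + 0.1408 + 0.2974 = 0.5056
G = 1 − 0.5056 = 0.4944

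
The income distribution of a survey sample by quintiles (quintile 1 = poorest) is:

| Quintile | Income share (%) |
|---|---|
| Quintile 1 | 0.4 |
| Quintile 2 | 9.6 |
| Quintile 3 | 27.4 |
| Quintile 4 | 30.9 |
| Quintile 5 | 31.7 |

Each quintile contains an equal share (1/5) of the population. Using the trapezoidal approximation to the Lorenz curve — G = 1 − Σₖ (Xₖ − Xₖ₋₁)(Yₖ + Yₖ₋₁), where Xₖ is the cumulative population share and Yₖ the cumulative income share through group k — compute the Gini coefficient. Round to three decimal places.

0.336

Cumulative income shares Yₖ: 0.0040, 0.1000, 0.3740, 0.6830, 1.0000
Σ (Xₖ−Xₖ₋₁)(Yₖ+Yₖ₋₁) = (1/5)(0.0040+0.0000) + (1/5)(0.1000+0.0040) + (1/5)(0.3740+0.1000) + (1/5)(0.6830+0.3740) + (1/5)(1.0000+0.6830)
  = 0.0008 + 0.0208 + 0.0948 + 0.2114 + 0.3366 = 0.6644
G = 1 − 0.6644 = 0.3356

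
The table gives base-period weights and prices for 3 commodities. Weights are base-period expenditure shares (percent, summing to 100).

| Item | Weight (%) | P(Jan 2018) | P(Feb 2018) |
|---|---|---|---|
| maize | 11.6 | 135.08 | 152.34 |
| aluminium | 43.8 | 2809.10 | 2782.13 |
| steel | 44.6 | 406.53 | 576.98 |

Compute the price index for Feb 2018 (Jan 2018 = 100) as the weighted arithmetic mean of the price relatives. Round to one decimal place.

maize: 11.6 × (152.34/135.08) = 11.6 × 1.127776 = 13.0822
aluminium: 43.8 × (2782.13/2809.10) = 43.8 × 0.990399 = 43.3795
steel: 44.6 × (576.98/406.53) = 44.6 × 1.419280 = 63.2999
Index = Σ wᵢ·(p₁ᵢ/p₀ᵢ) = 13.0822 + 43.3795 + 63.2999 = 119.7616

119.8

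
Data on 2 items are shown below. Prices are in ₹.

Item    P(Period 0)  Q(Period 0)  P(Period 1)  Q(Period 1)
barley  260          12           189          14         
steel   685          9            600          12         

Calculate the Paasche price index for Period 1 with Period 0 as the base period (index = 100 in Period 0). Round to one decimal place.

83.0

Paasche price index uses current-period quantities as weights.
ΣP(Period 1)·Q(Period 1) = 189×14 + 600×12 = 2646 + 7200 = 9846
ΣP(Period 0)·Q(Period 1) = 260×14 + 685×12 = 3640 + 8220 = 11860
Index = 9846 / 11860 × 100 = 83.0185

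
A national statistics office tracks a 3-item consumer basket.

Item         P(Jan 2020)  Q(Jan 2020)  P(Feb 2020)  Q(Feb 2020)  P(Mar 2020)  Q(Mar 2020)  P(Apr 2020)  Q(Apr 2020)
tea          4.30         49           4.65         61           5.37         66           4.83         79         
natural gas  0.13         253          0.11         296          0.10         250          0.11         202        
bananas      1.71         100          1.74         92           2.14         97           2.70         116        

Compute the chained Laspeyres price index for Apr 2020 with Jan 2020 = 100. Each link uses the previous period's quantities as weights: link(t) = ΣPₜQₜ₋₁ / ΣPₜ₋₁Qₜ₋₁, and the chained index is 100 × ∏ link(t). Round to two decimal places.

124.91

Link Jan 2020→Feb 2020:
ΣP(Feb 2020)Q(Jan 2020) = 4.65×49 + 0.11×253 + 1.74×100 = 227.85 + 27.83 + 174 = 429.68
ΣP(Jan 2020)Q(Jan 2020) = 4.30×49 + 0.13×253 + 1.71×100 = 210.7 + 32.89 + 171 = 414.59
link = 429.68/414.59 = 1.036397
Link Feb 2020→Mar 2020:
ΣP(Mar 2020)Q(Feb 2020) = 5.37×61 + 0.10×296 + 2.14×92 = 327.57 + 29.6 + 196.88 = 554.05
ΣP(Feb 2020)Q(Feb 2020) = 4.65×61 + 0.11×296 + 1.74×92 = 283.65 + 32.56 + 160.08 = 476.29
link = 554.05/476.29 = 1.163262
Link Mar 2020→Apr 2020:
ΣP(Apr 2020)Q(Mar 2020) = 4.83×66 + 0.11×250 + 2.70×97 = 318.78 + 27.5 + 261.9 = 608.18
ΣP(Mar 2020)Q(Mar 2020) = 5.37×66 + 0.10×250 + 2.14×97 = 354.42 + 25 + 207.58 = 587
link = 608.18/587 = 1.036082
Chained index = 100 × 1.036397 × 1.163262 × 1.036082 = 124.9102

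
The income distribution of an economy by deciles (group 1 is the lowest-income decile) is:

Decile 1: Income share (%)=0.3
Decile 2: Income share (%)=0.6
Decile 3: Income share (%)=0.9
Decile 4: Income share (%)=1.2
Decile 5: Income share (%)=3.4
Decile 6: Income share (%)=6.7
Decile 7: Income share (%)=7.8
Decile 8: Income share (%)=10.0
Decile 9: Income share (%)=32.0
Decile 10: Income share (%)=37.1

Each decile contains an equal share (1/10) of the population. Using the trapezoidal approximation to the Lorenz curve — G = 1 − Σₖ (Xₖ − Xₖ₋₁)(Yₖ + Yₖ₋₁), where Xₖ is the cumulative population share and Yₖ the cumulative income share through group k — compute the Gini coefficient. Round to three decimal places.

Cumulative income shares Yₖ: 0.0030, 0.0090, 0.0180, 0.0300, 0.0640, 0.1310, 0.2090, 0.3090, 0.6290, 1.0000
Σ (Xₖ−Xₖ₋₁)(Yₖ+Yₖ₋₁) = (1/10)(0.0030+0.0000) + (1/10)(0.0090+0.0030) + (1/10)(0.0180+0.0090) + (1/10)(0.0300+0.0180) + (1/10)(0.0640+0.0300) + (1/10)(0.1310+0.0640) + (1/10)(0.2090+0.1310) + (1/10)(0.3090+0.2090) + (1/10)(0.6290+0.3090) + (1/10)(1.0000+0.6290)
  = 0.0003 + 0.0012 + 0.0027 + 0.0048 + 0.0094 + 0.0195 + 0.0340 + 0.0518 + 0.0938 + 0.1629 = 0.3804
G = 1 − 0.3804 = 0.6196

0.620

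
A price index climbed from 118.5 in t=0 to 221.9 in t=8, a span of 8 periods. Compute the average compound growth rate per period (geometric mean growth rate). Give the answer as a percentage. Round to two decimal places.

Growth factor = (221.9/118.5)^(1/8) = (1.872574)^(1/8) = 1.081571
Growth rate = 1.081571 − 1 = 0.081571 = 8.1571%

8.16%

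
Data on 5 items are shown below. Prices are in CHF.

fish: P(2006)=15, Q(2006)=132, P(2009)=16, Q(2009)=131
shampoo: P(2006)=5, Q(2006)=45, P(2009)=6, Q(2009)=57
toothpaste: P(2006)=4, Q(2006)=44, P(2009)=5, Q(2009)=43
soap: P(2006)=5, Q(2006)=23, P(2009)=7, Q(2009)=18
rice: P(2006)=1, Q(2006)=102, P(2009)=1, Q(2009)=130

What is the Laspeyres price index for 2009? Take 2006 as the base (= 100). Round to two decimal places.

Laspeyres price index uses base-period quantities as weights.
ΣP(2009)·Q(2006) = 16×132 + 6×45 + 5×44 + 7×23 + 1×102 = 2112 + 270 + 220 + 161 + 102 = 2865
ΣP(2006)·Q(2006) = 15×132 + 5×45 + 4×44 + 5×23 + 1×102 = 1980 + 225 + 176 + 115 + 102 = 2598
Index = 2865 / 2598 × 100 = 110.2771

110.28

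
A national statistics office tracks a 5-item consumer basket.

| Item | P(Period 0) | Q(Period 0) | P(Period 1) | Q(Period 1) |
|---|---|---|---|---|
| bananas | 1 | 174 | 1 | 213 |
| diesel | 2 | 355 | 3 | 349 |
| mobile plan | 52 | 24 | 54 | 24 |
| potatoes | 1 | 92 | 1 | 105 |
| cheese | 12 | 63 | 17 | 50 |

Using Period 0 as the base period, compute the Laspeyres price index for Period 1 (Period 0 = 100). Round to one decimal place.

Laspeyres price index uses base-period quantities as weights.
ΣP(Period 1)·Q(Period 0) = 1×174 + 3×355 + 54×24 + 1×92 + 17×63 = 174 + 1065 + 1296 + 92 + 1071 = 3698
ΣP(Period 0)·Q(Period 0) = 1×174 + 2×355 + 52×24 + 1×92 + 12×63 = 174 + 710 + 1248 + 92 + 756 = 2980
Index = 3698 / 2980 × 100 = 124.0940

124.1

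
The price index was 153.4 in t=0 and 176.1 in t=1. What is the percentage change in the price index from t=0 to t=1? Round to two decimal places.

14.80%

Change = (176.1 − 153.4) / 153.4 × 100
       = 22.7 / 153.4 × 100 = 14.7979%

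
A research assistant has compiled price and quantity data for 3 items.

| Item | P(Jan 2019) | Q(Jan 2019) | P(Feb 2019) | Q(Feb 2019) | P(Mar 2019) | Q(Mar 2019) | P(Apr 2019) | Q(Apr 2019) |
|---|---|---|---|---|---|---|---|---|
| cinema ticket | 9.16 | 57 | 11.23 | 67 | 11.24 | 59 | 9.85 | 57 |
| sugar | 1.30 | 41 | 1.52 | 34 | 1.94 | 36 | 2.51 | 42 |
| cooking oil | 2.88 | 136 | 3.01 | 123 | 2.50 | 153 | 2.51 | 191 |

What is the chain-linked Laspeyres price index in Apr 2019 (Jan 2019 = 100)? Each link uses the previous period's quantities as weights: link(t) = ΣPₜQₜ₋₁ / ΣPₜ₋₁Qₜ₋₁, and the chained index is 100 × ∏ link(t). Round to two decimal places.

104.36

Link Jan 2019→Feb 2019:
ΣP(Feb 2019)Q(Jan 2019) = 11.23×57 + 1.52×41 + 3.01×136 = 640.11 + 62.32 + 409.36 = 1111.79
ΣP(Jan 2019)Q(Jan 2019) = 9.16×57 + 1.30×41 + 2.88×136 = 522.12 + 53.3 + 391.68 = 967.1
link = 1111.79/967.1 = 1.149612
Link Feb 2019→Mar 2019:
ΣP(Mar 2019)Q(Feb 2019) = 11.24×67 + 1.94×34 + 2.50×123 = 753.08 + 65.96 + 307.5 = 1126.54
ΣP(Feb 2019)Q(Feb 2019) = 11.23×67 + 1.52×34 + 3.01×123 = 752.41 + 51.68 + 370.23 = 1174.32
link = 1126.54/1174.32 = 0.959313
Link Mar 2019→Apr 2019:
ΣP(Apr 2019)Q(Mar 2019) = 9.85×59 + 2.51×36 + 2.51×153 = 581.15 + 90.36 + 384.03 = 1055.54
ΣP(Mar 2019)Q(Mar 2019) = 11.24×59 + 1.94×36 + 2.50×153 = 663.16 + 69.84 + 382.5 = 1115.5
link = 1055.54/1115.5 = 0.946248
Chained index = 100 × 1.149612 × 0.959313 × 0.946248 = 104.3558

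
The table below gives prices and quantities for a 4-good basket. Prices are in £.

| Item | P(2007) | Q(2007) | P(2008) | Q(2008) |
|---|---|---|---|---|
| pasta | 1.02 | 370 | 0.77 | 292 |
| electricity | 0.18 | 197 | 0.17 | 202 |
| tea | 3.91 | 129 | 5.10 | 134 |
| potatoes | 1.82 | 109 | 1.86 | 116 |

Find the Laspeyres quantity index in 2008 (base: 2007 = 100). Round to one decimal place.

95.8

Laspeyres quantity index uses base-period prices as weights.
ΣP(2007)·Q(2008) = 1.02×292 + 0.18×202 + 3.91×134 + 1.82×116 = 297.84 + 36.36 + 523.94 + 211.12 = 1069.26
ΣP(2007)·Q(2007) = 1.02×370 + 0.18×197 + 3.91×129 + 1.82×109 = 377.4 + 35.46 + 504.39 + 198.38 = 1115.63
Index = 1069.26 / 1115.63 × 100 = 95.8436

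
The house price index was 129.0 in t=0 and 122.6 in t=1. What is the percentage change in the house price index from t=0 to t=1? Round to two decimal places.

-4.96%

Change = (122.6 − 129.0) / 129.0 × 100
       = -6.4 / 129.0 × 100 = -4.9612%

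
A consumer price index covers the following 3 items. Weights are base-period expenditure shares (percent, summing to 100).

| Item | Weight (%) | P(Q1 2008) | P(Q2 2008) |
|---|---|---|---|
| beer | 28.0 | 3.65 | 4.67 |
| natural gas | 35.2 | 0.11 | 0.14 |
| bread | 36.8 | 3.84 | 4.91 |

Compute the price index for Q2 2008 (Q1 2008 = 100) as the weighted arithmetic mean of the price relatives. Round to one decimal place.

127.7

beer: 28.0 × (4.67/3.65) = 28.0 × 1.279452 = 35.8247
natural gas: 35.2 × (0.14/0.11) = 35.2 × 1.272727 = 44.8000
bread: 36.8 × (4.91/3.84) = 36.8 × 1.278646 = 47.0542
Index = Σ wᵢ·(p₁ᵢ/p₀ᵢ) = 35.8247 + 44.8000 + 47.0542 = 127.6788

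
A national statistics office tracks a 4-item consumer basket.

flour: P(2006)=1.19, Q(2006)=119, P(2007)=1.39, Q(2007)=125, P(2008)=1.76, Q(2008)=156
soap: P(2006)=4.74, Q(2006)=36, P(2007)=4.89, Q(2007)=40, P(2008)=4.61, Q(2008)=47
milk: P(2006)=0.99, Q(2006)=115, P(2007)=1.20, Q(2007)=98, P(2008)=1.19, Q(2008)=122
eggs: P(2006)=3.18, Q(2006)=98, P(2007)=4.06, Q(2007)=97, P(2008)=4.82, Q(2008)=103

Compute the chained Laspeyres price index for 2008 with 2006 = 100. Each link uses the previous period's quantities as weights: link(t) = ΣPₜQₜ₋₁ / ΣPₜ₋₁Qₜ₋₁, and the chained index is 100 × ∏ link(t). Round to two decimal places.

Link 2006→2007:
ΣP(2007)Q(2006) = 1.39×119 + 4.89×36 + 1.20×115 + 4.06×98 = 165.41 + 176.04 + 138 + 397.88 = 877.33
ΣP(2006)Q(2006) = 1.19×119 + 4.74×36 + 0.99×115 + 3.18×98 = 141.61 + 170.64 + 113.85 + 311.64 = 737.74
link = 877.33/737.74 = 1.189213
Link 2007→2008:
ΣP(2008)Q(2007) = 1.76×125 + 4.61×40 + 1.19×98 + 4.82×97 = 220 + 184.4 + 116.62 + 467.54 = 988.56
ΣP(2007)Q(2007) = 1.39×125 + 4.89×40 + 1.20×98 + 4.06×97 = 173.75 + 195.6 + 117.6 + 393.82 = 880.77
link = 988.56/880.77 = 1.122382
Chained index = 100 × 1.189213 × 1.122382 = 133.4751

133.48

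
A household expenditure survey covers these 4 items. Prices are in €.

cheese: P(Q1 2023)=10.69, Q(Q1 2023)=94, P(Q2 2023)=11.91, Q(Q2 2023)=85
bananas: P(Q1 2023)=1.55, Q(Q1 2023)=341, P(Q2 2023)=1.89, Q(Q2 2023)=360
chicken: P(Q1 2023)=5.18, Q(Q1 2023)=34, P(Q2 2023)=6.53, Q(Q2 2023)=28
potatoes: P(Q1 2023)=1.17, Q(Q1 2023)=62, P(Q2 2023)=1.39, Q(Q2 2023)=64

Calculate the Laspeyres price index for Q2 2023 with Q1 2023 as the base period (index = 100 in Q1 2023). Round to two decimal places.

Laspeyres price index uses base-period quantities as weights.
ΣP(Q2 2023)·Q(Q1 2023) = 11.91×94 + 1.89×341 + 6.53×34 + 1.39×62 = 1119.54 + 644.49 + 222.02 + 86.18 = 2072.23
ΣP(Q1 2023)·Q(Q1 2023) = 10.69×94 + 1.55×341 + 5.18×34 + 1.17×62 = 1004.86 + 528.55 + 176.12 + 72.54 = 1782.07
Index = 2072.23 / 1782.07 × 100 = 116.2822

116.28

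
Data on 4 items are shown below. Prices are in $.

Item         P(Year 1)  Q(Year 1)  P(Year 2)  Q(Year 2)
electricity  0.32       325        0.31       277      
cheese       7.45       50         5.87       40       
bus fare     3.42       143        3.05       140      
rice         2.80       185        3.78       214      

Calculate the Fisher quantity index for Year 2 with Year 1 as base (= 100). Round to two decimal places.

100.23

Laspeyres component (base-period weights):
ΣP(Year 1)Q(Year 2) = 0.32×277 + 7.45×40 + 3.42×140 + 2.80×214 = 88.64 + 298 + 478.8 + 599.2 = 1464.64
ΣP(Year 1)Q(Year 1) = 0.32×325 + 7.45×50 + 3.42×143 + 2.80×185 = 104 + 372.5 + 489.06 + 518 = 1483.56
L = 1464.64 / 1483.56 × 100 = 98.7247
Paasche component (current-period weights):
ΣP(Year 2)Q(Year 2) = 0.31×277 + 5.87×40 + 3.05×140 + 3.78×214 = 85.87 + 234.8 + 427 + 808.92 = 1556.59
ΣP(Year 2)Q(Year 1) = 0.31×325 + 5.87×50 + 3.05×143 + 3.78×185 = 100.75 + 293.5 + 436.15 + 699.3 = 1529.7
P = 1556.59 / 1529.7 × 100 = 101.7579
Fisher = √(L × P) = √(98.7247 × 101.7579) = 100.2298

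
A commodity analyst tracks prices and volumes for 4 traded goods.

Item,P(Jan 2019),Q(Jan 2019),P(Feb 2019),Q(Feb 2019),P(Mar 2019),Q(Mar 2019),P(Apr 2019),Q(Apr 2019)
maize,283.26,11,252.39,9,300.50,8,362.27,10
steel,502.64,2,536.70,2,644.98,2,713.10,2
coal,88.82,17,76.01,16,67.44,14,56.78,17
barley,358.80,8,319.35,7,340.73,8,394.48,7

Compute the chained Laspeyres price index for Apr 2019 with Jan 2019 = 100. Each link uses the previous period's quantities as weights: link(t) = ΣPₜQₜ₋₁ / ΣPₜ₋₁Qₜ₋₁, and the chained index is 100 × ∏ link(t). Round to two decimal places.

111.65

Link Jan 2019→Feb 2019:
ΣP(Feb 2019)Q(Jan 2019) = 252.39×11 + 536.70×2 + 76.01×17 + 319.35×8 = 2776.29 + 1073.4 + 1292.17 + 2554.8 = 7696.66
ΣP(Jan 2019)Q(Jan 2019) = 283.26×11 + 502.64×2 + 88.82×17 + 358.80×8 = 3115.86 + 1005.28 + 1509.94 + 2870.4 = 8501.48
link = 7696.66/8501.48 = 0.905332
Link Feb 2019→Mar 2019:
ΣP(Mar 2019)Q(Feb 2019) = 300.50×9 + 644.98×2 + 67.44×16 + 340.73×7 = 2704.5 + 1289.96 + 1079.04 + 2385.11 = 7458.61
ΣP(Feb 2019)Q(Feb 2019) = 252.39×9 + 536.70×2 + 76.01×16 + 319.35×7 = 2271.51 + 1073.4 + 1216.16 + 2235.45 = 6796.52
link = 7458.61/6796.52 = 1.097416
Link Mar 2019→Apr 2019:
ΣP(Apr 2019)Q(Mar 2019) = 362.27×8 + 713.10×2 + 56.78×14 + 394.48×8 = 2898.16 + 1426.2 + 794.92 + 3155.84 = 8275.12
ΣP(Mar 2019)Q(Mar 2019) = 300.50×8 + 644.98×2 + 67.44×14 + 340.73×8 = 2404 + 1289.96 + 944.16 + 2725.84 = 7363.96
link = 8275.12/7363.96 = 1.123732
Chained index = 100 × 0.905332 × 1.097416 × 1.123732 = 111.6457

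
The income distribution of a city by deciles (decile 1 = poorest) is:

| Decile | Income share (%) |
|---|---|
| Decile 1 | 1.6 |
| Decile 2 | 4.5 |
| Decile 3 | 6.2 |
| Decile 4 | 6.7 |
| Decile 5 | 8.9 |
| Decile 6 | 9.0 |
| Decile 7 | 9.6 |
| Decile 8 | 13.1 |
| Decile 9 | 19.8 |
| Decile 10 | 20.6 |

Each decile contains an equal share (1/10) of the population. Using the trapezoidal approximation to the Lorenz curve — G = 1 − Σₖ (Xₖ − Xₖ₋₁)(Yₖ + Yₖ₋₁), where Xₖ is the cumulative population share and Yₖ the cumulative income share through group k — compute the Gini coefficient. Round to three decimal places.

0.321

Cumulative income shares Yₖ: 0.0160, 0.0610, 0.1230, 0.1900, 0.2790, 0.3690, 0.4650, 0.5960, 0.7940, 1.0000
Σ (Xₖ−Xₖ₋₁)(Yₖ+Yₖ₋₁) = (1/10)(0.0160+0.0000) + (1/10)(0.0610+0.0160) + (1/10)(0.1230+0.0610) + (1/10)(0.1900+0.1230) + (1/10)(0.2790+0.1900) + (1/10)(0.3690+0.2790) + (1/10)(0.4650+0.3690) + (1/10)(0.5960+0.4650) + (1/10)(0.7940+0.5960) + (1/10)(1.0000+0.7940)
  = 0.0016 + 0.0077 + 0.0184 + 0.0313 + 0.0469 + 0.0648 + 0.0834 + 0.1061 + 0.1390 + 0.1794 = 0.6786
G = 1 − 0.6786 = 0.3214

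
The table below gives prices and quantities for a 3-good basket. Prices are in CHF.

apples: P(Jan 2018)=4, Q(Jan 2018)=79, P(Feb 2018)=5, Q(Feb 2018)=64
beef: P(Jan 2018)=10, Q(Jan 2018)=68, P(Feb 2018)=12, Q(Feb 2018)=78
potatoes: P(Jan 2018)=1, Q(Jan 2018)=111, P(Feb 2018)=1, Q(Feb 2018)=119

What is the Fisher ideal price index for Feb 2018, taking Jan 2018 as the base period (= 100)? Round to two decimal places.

Laspeyres component (base-period weights):
ΣP(Feb 2018)Q(Jan 2018) = 5×79 + 12×68 + 1×111 = 395 + 816 + 111 = 1322
ΣP(Jan 2018)Q(Jan 2018) = 4×79 + 10×68 + 1×111 = 316 + 680 + 111 = 1107
L = 1322 / 1107 × 100 = 119.4219
Paasche component (current-period weights):
ΣP(Feb 2018)Q(Feb 2018) = 5×64 + 12×78 + 1×119 = 320 + 936 + 119 = 1375
ΣP(Jan 2018)Q(Feb 2018) = 4×64 + 10×78 + 1×119 = 256 + 780 + 119 = 1155
P = 1375 / 1155 × 100 = 119.0476
Fisher = √(L × P) = √(119.4219 × 119.0476) = 119.2346

119.23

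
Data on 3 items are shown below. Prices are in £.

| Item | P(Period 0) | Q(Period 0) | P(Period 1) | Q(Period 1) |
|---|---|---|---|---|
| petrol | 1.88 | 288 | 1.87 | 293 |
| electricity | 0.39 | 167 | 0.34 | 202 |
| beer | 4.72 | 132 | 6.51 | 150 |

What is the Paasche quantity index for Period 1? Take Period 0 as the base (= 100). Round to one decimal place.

109.5

Paasche quantity index uses current-period prices as weights.
ΣP(Period 1)·Q(Period 1) = 1.87×293 + 0.34×202 + 6.51×150 = 547.91 + 68.68 + 976.5 = 1593.09
ΣP(Period 1)·Q(Period 0) = 1.87×288 + 0.34×167 + 6.51×132 = 538.56 + 56.78 + 859.32 = 1454.66
Index = 1593.09 / 1454.66 × 100 = 109.5163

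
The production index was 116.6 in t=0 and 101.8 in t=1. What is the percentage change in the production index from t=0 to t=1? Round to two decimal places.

-12.69%

Change = (101.8 − 116.6) / 116.6 × 100
       = -14.8 / 116.6 × 100 = -12.6930%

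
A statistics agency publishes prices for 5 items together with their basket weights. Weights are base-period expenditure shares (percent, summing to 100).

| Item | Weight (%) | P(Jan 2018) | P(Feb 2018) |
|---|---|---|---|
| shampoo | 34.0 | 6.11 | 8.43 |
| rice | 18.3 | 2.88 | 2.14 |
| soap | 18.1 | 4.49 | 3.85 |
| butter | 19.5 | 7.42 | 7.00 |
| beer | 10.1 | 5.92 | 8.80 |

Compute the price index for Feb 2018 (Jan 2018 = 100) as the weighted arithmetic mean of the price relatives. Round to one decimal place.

109.4

shampoo: 34.0 × (8.43/6.11) = 34.0 × 1.379705 = 46.9100
rice: 18.3 × (2.14/2.88) = 18.3 × 0.743056 = 13.5979
soap: 18.1 × (3.85/4.49) = 18.1 × 0.857461 = 15.5200
butter: 19.5 × (7.00/7.42) = 19.5 × 0.943396 = 18.3962
beer: 10.1 × (8.80/5.92) = 10.1 × 1.486486 = 15.0135
Index = Σ wᵢ·(p₁ᵢ/p₀ᵢ) = 46.9100 + 13.5979 + 15.5200 + 18.3962 + 15.0135 = 109.4377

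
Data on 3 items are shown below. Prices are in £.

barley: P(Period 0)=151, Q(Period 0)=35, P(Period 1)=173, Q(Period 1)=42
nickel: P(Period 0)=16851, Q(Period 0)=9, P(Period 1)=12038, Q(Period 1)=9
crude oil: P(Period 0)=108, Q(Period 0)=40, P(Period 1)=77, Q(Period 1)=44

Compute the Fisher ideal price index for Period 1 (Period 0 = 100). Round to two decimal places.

72.98

Laspeyres component (base-period weights):
ΣP(Period 1)Q(Period 0) = 173×35 + 12038×9 + 77×40 = 6055 + 108342 + 3080 = 117477
ΣP(Period 0)Q(Period 0) = 151×35 + 16851×9 + 108×40 = 5285 + 151659 + 4320 = 161264
L = 117477 / 161264 × 100 = 72.8476
Paasche component (current-period weights):
ΣP(Period 1)Q(Period 1) = 173×42 + 12038×9 + 77×44 = 7266 + 108342 + 3388 = 118996
ΣP(Period 0)Q(Period 1) = 151×42 + 16851×9 + 108×44 = 6342 + 151659 + 4752 = 162753
P = 118996 / 162753 × 100 = 73.1145
Fisher = √(L × P) = √(72.8476 × 73.1145) = 72.9809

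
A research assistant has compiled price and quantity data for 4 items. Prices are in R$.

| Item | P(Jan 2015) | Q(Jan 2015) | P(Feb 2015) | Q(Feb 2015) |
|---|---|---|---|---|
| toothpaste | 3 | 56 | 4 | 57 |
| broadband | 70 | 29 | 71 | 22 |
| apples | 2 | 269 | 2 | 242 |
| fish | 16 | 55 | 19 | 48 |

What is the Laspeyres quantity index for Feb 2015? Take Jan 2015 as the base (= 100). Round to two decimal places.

81.94

Laspeyres quantity index uses base-period prices as weights.
ΣP(Jan 2015)·Q(Feb 2015) = 3×57 + 70×22 + 2×242 + 16×48 = 171 + 1540 + 484 + 768 = 2963
ΣP(Jan 2015)·Q(Jan 2015) = 3×56 + 70×29 + 2×269 + 16×55 = 168 + 2030 + 538 + 880 = 3616
Index = 2963 / 3616 × 100 = 81.9414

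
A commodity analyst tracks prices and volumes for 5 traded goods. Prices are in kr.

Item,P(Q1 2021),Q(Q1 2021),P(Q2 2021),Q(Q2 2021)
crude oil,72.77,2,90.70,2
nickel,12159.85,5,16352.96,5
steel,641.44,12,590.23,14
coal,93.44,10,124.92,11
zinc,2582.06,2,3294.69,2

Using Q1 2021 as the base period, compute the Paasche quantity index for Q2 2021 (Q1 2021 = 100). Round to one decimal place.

Paasche quantity index uses current-period prices as weights.
ΣP(Q2 2021)·Q(Q2 2021) = 90.70×2 + 16352.96×5 + 590.23×14 + 124.92×11 + 3294.69×2 = 181.4 + 81764.8 + 8263.22 + 1374.12 + 6589.38 = 98172.92
ΣP(Q2 2021)·Q(Q1 2021) = 90.70×2 + 16352.96×5 + 590.23×12 + 124.92×10 + 3294.69×2 = 181.4 + 81764.8 + 7082.76 + 1249.2 + 6589.38 = 96867.54
Index = 98172.92 / 96867.54 × 100 = 101.3476

101.3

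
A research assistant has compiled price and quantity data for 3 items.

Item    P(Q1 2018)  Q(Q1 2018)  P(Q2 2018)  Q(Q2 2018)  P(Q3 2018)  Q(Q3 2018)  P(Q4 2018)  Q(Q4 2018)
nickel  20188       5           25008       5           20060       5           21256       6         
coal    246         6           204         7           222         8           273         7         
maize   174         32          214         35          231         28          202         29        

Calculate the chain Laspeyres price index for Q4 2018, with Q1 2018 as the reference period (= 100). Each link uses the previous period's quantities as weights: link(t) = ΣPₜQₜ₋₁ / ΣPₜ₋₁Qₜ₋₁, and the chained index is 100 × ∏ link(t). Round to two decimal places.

Link Q1 2018→Q2 2018:
ΣP(Q2 2018)Q(Q1 2018) = 25008×5 + 204×6 + 214×32 = 125040 + 1224 + 6848 = 133112
ΣP(Q1 2018)Q(Q1 2018) = 20188×5 + 246×6 + 174×32 = 100940 + 1476 + 5568 = 107984
link = 133112/107984 = 1.232701
Link Q2 2018→Q3 2018:
ΣP(Q3 2018)Q(Q2 2018) = 20060×5 + 222×7 + 231×35 = 100300 + 1554 + 8085 = 109939
ΣP(Q2 2018)Q(Q2 2018) = 25008×5 + 204×7 + 214×35 = 125040 + 1428 + 7490 = 133958
link = 109939/133958 = 0.820698
Link Q3 2018→Q4 2018:
ΣP(Q4 2018)Q(Q3 2018) = 21256×5 + 273×8 + 202×28 = 106280 + 2184 + 5656 = 114120
ΣP(Q3 2018)Q(Q3 2018) = 20060×5 + 222×8 + 231×28 = 100300 + 1776 + 6468 = 108544
link = 114120/108544 = 1.051371
Chained index = 100 × 1.232701 × 0.820698 × 1.051371 = 106.3645

106.36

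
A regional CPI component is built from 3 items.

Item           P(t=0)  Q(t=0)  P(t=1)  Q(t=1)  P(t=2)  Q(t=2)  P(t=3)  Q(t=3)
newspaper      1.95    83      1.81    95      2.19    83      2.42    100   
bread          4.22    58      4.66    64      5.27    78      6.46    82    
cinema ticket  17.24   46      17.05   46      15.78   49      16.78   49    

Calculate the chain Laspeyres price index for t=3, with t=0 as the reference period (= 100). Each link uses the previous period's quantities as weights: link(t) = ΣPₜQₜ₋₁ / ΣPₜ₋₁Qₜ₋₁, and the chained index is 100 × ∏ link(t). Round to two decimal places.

Link t=0→t=1:
ΣP(t=1)Q(t=0) = 1.81×83 + 4.66×58 + 17.05×46 = 150.23 + 270.28 + 784.3 = 1204.81
ΣP(t=0)Q(t=0) = 1.95×83 + 4.22×58 + 17.24×46 = 161.85 + 244.76 + 793.04 = 1199.65
link = 1204.81/1199.65 = 1.004301
Link t=1→t=2:
ΣP(t=2)Q(t=1) = 2.19×95 + 5.27×64 + 15.78×46 = 208.05 + 337.28 + 725.88 = 1271.21
ΣP(t=1)Q(t=1) = 1.81×95 + 4.66×64 + 17.05×46 = 171.95 + 298.24 + 784.3 = 1254.49
link = 1271.21/1254.49 = 1.013328
Link t=2→t=3:
ΣP(t=3)Q(t=2) = 2.42×83 + 6.46×78 + 16.78×49 = 200.86 + 503.88 + 822.22 = 1526.96
ΣP(t=2)Q(t=2) = 2.19×83 + 5.27×78 + 15.78×49 = 181.77 + 411.06 + 773.22 = 1366.05
link = 1526.96/1366.05 = 1.117792
Chained index = 100 × 1.004301 × 1.013328 × 1.117792 = 113.7562

113.76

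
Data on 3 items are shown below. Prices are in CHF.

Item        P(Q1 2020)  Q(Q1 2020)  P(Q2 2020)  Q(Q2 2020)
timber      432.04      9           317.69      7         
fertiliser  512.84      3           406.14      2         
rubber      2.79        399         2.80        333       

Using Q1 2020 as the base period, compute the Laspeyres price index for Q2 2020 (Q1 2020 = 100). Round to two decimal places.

Laspeyres price index uses base-period quantities as weights.
ΣP(Q2 2020)·Q(Q1 2020) = 317.69×9 + 406.14×3 + 2.80×399 = 2859.21 + 1218.42 + 1117.2 = 5194.83
ΣP(Q1 2020)·Q(Q1 2020) = 432.04×9 + 512.84×3 + 2.79×399 = 3888.36 + 1538.52 + 1113.21 = 6540.09
Index = 5194.83 / 6540.09 × 100 = 79.4306

79.43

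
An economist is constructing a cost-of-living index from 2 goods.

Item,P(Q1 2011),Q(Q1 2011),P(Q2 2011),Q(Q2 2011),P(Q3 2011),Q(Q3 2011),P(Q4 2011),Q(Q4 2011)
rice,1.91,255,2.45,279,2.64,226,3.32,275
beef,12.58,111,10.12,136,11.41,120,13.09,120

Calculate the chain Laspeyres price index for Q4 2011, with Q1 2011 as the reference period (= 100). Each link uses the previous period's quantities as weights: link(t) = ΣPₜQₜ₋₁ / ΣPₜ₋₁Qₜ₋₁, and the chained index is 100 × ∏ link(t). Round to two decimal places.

121.74

Link Q1 2011→Q2 2011:
ΣP(Q2 2011)Q(Q1 2011) = 2.45×255 + 10.12×111 = 624.75 + 1123.32 = 1748.07
ΣP(Q1 2011)Q(Q1 2011) = 1.91×255 + 12.58×111 = 487.05 + 1396.38 = 1883.43
link = 1748.07/1883.43 = 0.928131
Link Q2 2011→Q3 2011:
ΣP(Q3 2011)Q(Q2 2011) = 2.64×279 + 11.41×136 = 736.56 + 1551.76 = 2288.32
ΣP(Q2 2011)Q(Q2 2011) = 2.45×279 + 10.12×136 = 683.55 + 1376.32 = 2059.87
link = 2288.32/2059.87 = 1.110905
Link Q3 2011→Q4 2011:
ΣP(Q4 2011)Q(Q3 2011) = 3.32×226 + 13.09×120 = 750.32 + 1570.8 = 2321.12
ΣP(Q3 2011)Q(Q3 2011) = 2.64×226 + 11.41×120 = 596.64 + 1369.2 = 1965.84
link = 2321.12/1965.84 = 1.180727
Chained index = 100 × 0.928131 × 1.110905 × 1.180727 = 121.7407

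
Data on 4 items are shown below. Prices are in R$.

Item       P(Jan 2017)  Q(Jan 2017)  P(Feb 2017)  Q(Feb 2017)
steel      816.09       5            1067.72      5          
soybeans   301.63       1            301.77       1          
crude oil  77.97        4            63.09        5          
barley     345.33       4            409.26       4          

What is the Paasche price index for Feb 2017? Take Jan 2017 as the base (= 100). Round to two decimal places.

Paasche price index uses current-period quantities as weights.
ΣP(Feb 2017)·Q(Feb 2017) = 1067.72×5 + 301.77×1 + 63.09×5 + 409.26×4 = 5338.6 + 301.77 + 315.45 + 1637.04 = 7592.86
ΣP(Jan 2017)·Q(Feb 2017) = 816.09×5 + 301.63×1 + 77.97×5 + 345.33×4 = 4080.45 + 301.63 + 389.85 + 1381.32 = 6153.25
Index = 7592.86 / 6153.25 × 100 = 123.3959

123.40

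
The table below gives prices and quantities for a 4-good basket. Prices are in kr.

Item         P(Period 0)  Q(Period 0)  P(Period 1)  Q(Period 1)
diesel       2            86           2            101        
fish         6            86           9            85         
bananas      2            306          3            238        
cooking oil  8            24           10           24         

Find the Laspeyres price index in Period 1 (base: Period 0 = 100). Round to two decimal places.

141.02

Laspeyres price index uses base-period quantities as weights.
ΣP(Period 1)·Q(Period 0) = 2×86 + 9×86 + 3×306 + 10×24 = 172 + 774 + 918 + 240 = 2104
ΣP(Period 0)·Q(Period 0) = 2×86 + 6×86 + 2×306 + 8×24 = 172 + 516 + 612 + 192 = 1492
Index = 2104 / 1492 × 100 = 141.0188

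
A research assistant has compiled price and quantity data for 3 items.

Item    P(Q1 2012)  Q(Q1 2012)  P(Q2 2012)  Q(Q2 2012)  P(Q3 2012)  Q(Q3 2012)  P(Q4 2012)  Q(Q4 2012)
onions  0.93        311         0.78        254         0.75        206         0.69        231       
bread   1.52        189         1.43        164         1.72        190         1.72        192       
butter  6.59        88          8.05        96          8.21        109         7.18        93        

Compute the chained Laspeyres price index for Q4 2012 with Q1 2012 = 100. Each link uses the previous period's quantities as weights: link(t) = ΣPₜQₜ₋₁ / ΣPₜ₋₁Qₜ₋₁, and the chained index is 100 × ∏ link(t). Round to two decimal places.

100.45

Link Q1 2012→Q2 2012:
ΣP(Q2 2012)Q(Q1 2012) = 0.78×311 + 1.43×189 + 8.05×88 = 242.58 + 270.27 + 708.4 = 1221.25
ΣP(Q1 2012)Q(Q1 2012) = 0.93×311 + 1.52×189 + 6.59×88 = 289.23 + 287.28 + 579.92 = 1156.43
link = 1221.25/1156.43 = 1.056052
Link Q2 2012→Q3 2012:
ΣP(Q3 2012)Q(Q2 2012) = 0.75×254 + 1.72×164 + 8.21×96 = 190.5 + 282.08 + 788.16 = 1260.74
ΣP(Q2 2012)Q(Q2 2012) = 0.78×254 + 1.43×164 + 8.05×96 = 198.12 + 234.52 + 772.8 = 1205.44
link = 1260.74/1205.44 = 1.045875
Link Q3 2012→Q4 2012:
ΣP(Q4 2012)Q(Q3 2012) = 0.69×206 + 1.72×190 + 7.18×109 = 142.14 + 326.8 + 782.62 = 1251.56
ΣP(Q3 2012)Q(Q3 2012) = 0.75×206 + 1.72×190 + 8.21×109 = 154.5 + 326.8 + 894.89 = 1376.19
link = 1251.56/1376.19 = 0.909438
Chained index = 100 × 1.056052 × 1.045875 × 0.909438 = 100.4473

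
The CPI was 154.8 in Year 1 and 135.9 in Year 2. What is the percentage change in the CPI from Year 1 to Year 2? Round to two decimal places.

-12.21%

Change = (135.9 − 154.8) / 154.8 × 100
       = -18.9 / 154.8 × 100 = -12.2093%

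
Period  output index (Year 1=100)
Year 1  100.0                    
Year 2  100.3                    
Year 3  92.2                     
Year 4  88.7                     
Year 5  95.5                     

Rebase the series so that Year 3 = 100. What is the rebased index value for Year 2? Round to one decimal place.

108.8

Rebased(Year 2) = 100.3 / 92.2 × 100 = 108.7852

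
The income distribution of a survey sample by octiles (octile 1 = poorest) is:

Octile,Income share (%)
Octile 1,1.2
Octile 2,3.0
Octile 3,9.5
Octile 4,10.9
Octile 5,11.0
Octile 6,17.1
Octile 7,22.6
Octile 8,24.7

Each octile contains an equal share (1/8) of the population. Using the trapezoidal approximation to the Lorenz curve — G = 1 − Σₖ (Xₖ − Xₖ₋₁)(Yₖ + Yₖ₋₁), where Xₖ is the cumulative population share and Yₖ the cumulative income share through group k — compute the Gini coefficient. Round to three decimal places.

0.357

Cumulative income shares Yₖ: 0.0120, 0.0420, 0.1370, 0.2460, 0.3560, 0.5270, 0.7530, 1.0000
Σ (Xₖ−Xₖ₋₁)(Yₖ+Yₖ₋₁) = (1/8)(0.0120+0.0000) + (1/8)(0.0420+0.0120) + (1/8)(0.1370+0.0420) + (1/8)(0.2460+0.1370) + (1/8)(0.3560+0.2460) + (1/8)(0.5270+0.3560) + (1/8)(0.7530+0.5270) + (1/8)(1.0000+0.7530)
  = 0.0015 + 0.0067 + 0.0224 + 0.0479 + 0.0752 + 0.1104 + 0.1600 + 0.2191 = 0.6432
G = 1 − 0.6432 = 0.3568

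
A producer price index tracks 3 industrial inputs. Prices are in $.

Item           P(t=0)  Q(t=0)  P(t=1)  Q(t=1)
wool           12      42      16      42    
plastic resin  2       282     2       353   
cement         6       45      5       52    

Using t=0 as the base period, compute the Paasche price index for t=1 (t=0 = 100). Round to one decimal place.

Paasche price index uses current-period quantities as weights.
ΣP(t=1)·Q(t=1) = 16×42 + 2×353 + 5×52 = 672 + 706 + 260 = 1638
ΣP(t=0)·Q(t=1) = 12×42 + 2×353 + 6×52 = 504 + 706 + 312 = 1522
Index = 1638 / 1522 × 100 = 107.6216

107.6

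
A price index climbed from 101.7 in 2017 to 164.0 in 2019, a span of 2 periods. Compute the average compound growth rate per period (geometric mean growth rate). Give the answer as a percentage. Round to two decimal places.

26.99%

Growth factor = (164.0/101.7)^(1/2) = (1.612586)^(1/2) = 1.269876
Growth rate = 1.269876 − 1 = 0.269876 = 26.9876%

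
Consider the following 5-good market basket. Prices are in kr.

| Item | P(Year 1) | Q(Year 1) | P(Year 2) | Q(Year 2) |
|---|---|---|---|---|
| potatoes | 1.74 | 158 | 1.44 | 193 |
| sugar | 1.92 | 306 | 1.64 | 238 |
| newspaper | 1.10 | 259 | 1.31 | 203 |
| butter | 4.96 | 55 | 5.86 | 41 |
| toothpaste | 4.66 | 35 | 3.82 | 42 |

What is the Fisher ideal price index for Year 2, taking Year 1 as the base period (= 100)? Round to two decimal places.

Laspeyres component (base-period weights):
ΣP(Year 2)Q(Year 1) = 1.44×158 + 1.64×306 + 1.31×259 + 5.86×55 + 3.82×35 = 227.52 + 501.84 + 339.29 + 322.3 + 133.7 = 1524.65
ΣP(Year 1)Q(Year 1) = 1.74×158 + 1.92×306 + 1.10×259 + 4.96×55 + 4.66×35 = 274.92 + 587.52 + 284.9 + 272.8 + 163.1 = 1583.24
L = 1524.65 / 1583.24 × 100 = 96.2994
Paasche component (current-period weights):
ΣP(Year 2)Q(Year 2) = 1.44×193 + 1.64×238 + 1.31×203 + 5.86×41 + 3.82×42 = 277.92 + 390.32 + 265.93 + 240.26 + 160.44 = 1334.87
ΣP(Year 1)Q(Year 2) = 1.74×193 + 1.92×238 + 1.10×203 + 4.96×41 + 4.66×42 = 335.82 + 456.96 + 223.3 + 203.36 + 195.72 = 1415.16
P = 1334.87 / 1415.16 × 100 = 94.3264
Fisher = √(L × P) = √(96.2994 × 94.3264) = 95.3078

95.31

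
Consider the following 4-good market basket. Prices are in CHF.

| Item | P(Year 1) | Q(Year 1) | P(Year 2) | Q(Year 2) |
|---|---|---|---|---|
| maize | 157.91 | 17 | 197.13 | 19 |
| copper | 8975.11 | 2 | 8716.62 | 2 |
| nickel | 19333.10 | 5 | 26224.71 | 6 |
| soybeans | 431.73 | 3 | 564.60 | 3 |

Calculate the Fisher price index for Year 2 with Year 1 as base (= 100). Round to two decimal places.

Laspeyres component (base-period weights):
ΣP(Year 2)Q(Year 1) = 197.13×17 + 8716.62×2 + 26224.71×5 + 564.60×3 = 3351.21 + 17433.24 + 131123.55 + 1693.8 = 153601.8
ΣP(Year 1)Q(Year 1) = 157.91×17 + 8975.11×2 + 19333.10×5 + 431.73×3 = 2684.47 + 17950.22 + 96665.5 + 1295.19 = 118595.38
L = 153601.8 / 118595.38 × 100 = 129.5175
Paasche component (current-period weights):
ΣP(Year 2)Q(Year 2) = 197.13×19 + 8716.62×2 + 26224.71×6 + 564.60×3 = 3745.47 + 17433.24 + 157348.26 + 1693.8 = 180220.77
ΣP(Year 1)Q(Year 2) = 157.91×19 + 8975.11×2 + 19333.10×6 + 431.73×3 = 3000.29 + 17950.22 + 115998.6 + 1295.19 = 138244.3
P = 180220.77 / 138244.3 × 100 = 130.3640
Fisher = √(L × P) = √(129.5175 × 130.3640) = 129.9401

129.94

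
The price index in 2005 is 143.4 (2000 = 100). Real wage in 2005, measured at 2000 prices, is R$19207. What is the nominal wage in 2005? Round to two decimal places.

27542.84

Nominal = Real × (Index/100) = 19207 × (143.4/100)
        = 19207 × 1.434 = 27542.8380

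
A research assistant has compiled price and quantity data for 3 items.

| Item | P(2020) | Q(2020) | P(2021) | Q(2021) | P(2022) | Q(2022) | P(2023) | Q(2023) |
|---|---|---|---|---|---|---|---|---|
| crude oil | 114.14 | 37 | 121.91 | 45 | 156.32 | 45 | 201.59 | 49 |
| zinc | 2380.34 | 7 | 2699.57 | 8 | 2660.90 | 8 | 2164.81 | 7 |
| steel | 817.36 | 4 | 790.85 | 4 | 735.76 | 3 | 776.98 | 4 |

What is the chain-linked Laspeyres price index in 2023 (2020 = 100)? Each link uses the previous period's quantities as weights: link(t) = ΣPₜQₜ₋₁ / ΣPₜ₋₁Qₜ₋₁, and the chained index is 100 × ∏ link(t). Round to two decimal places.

106.97

Link 2020→2021:
ΣP(2021)Q(2020) = 121.91×37 + 2699.57×7 + 790.85×4 = 4510.67 + 18896.99 + 3163.4 = 26571.06
ΣP(2020)Q(2020) = 114.14×37 + 2380.34×7 + 817.36×4 = 4223.18 + 16662.38 + 3269.44 = 24155
link = 26571.06/24155 = 1.100023
Link 2021→2022:
ΣP(2022)Q(2021) = 156.32×45 + 2660.90×8 + 735.76×4 = 7034.4 + 21287.2 + 2943.04 = 31264.64
ΣP(2021)Q(2021) = 121.91×45 + 2699.57×8 + 790.85×4 = 5485.95 + 21596.56 + 3163.4 = 30245.91
link = 31264.64/30245.91 = 1.033682
Link 2022→2023:
ΣP(2023)Q(2022) = 201.59×45 + 2164.81×8 + 776.98×3 = 9071.55 + 17318.48 + 2330.94 = 28720.97
ΣP(2022)Q(2022) = 156.32×45 + 2660.90×8 + 735.76×3 = 7034.4 + 21287.2 + 2207.28 = 30528.88
link = 28720.97/30528.88 = 0.940780
Chained index = 100 × 1.100023 × 1.033682 × 0.940780 = 106.9737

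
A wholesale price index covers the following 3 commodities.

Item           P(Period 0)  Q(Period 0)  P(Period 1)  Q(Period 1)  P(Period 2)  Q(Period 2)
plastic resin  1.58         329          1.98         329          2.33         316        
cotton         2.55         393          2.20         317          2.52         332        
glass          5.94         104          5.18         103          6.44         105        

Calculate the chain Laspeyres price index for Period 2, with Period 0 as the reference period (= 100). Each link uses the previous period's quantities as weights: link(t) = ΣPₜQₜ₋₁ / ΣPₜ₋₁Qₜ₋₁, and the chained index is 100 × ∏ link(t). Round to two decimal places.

113.70

Link Period 0→Period 1:
ΣP(Period 1)Q(Period 0) = 1.98×329 + 2.20×393 + 5.18×104 = 651.42 + 864.6 + 538.72 = 2054.74
ΣP(Period 0)Q(Period 0) = 1.58×329 + 2.55×393 + 5.94×104 = 519.82 + 1002.15 + 617.76 = 2139.73
link = 2054.74/2139.73 = 0.960280
Link Period 1→Period 2:
ΣP(Period 2)Q(Period 1) = 2.33×329 + 2.52×317 + 6.44×103 = 766.57 + 798.84 + 663.32 = 2228.73
ΣP(Period 1)Q(Period 1) = 1.98×329 + 2.20×317 + 5.18×103 = 651.42 + 697.4 + 533.54 = 1882.36
link = 2228.73/1882.36 = 1.184008
Chained index = 100 × 0.960280 × 1.184008 = 113.6980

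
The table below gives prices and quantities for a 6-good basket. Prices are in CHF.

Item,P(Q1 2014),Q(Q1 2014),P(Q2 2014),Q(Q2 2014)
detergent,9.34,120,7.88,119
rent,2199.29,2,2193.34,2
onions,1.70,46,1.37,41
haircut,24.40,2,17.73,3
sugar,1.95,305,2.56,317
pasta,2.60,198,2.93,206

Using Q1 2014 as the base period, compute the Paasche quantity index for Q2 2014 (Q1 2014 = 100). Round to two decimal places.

100.84

Paasche quantity index uses current-period prices as weights.
ΣP(Q2 2014)·Q(Q2 2014) = 7.88×119 + 2193.34×2 + 1.37×41 + 17.73×3 + 2.56×317 + 2.93×206 = 937.72 + 4386.68 + 56.17 + 53.19 + 811.52 + 603.58 = 6848.86
ΣP(Q2 2014)·Q(Q1 2014) = 7.88×120 + 2193.34×2 + 1.37×46 + 17.73×2 + 2.56×305 + 2.93×198 = 945.6 + 4386.68 + 63.02 + 35.46 + 780.8 + 580.14 = 6791.7
Index = 6848.86 / 6791.7 × 100 = 100.8416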